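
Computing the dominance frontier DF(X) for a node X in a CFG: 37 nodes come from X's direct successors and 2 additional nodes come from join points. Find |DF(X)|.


DF(X) = direct successor contributions + join point contributions
= 37 + 2 = 39

39


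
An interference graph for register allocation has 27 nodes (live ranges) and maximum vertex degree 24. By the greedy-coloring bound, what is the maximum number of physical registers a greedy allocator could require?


Greedy coloring never needs more than (max_degree + 1) colors: when coloring a vertex, at most max_degree neighbors are already colored.
Upper bound = 24 + 1 = 25

25


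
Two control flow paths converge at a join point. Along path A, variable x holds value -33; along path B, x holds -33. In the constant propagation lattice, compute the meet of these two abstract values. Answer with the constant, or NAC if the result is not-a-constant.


Meet operation: if both paths give the same constant, result is that constant; if they differ, result is NAC (not-a-constant).
Path A: -33, Path B: -33 -> equal
Result: constant -> -33

-33


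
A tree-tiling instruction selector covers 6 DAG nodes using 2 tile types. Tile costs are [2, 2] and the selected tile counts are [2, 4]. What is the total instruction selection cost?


Total cost = sum(count_i * cost_i)
= 2*2 + 4*2
= 12

12


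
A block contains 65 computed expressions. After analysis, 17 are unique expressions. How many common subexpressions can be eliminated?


CSE count = total expressions - unique expressions
= 65 - 17 = 48

48


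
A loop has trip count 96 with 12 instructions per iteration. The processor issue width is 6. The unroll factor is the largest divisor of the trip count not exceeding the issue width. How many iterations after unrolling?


Largest divisor of 96 <= 6 is 6
New iterations = 96 / 6 = 16

16


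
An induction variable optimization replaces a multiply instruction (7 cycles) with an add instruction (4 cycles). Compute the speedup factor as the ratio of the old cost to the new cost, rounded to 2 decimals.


Ratio = mult_cost / add_cost = 7 / 4 = 1.75

1.75


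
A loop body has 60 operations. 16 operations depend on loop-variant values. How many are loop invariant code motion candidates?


Invariant candidates = total - loop-dependent
= 60 - 16 = 44

44


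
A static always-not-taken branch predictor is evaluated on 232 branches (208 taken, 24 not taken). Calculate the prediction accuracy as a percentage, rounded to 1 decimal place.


Predictor: always-not-taken
Correct predictions = 24
Accuracy = 24 / 232 * 100 = 10.3%

10.3


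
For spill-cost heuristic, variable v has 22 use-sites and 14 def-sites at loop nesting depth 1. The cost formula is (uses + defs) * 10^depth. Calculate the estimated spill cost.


uses + defs = 22 + 14 = 36
10^1 = 10
Spill cost = 36 * 10 = 360

360


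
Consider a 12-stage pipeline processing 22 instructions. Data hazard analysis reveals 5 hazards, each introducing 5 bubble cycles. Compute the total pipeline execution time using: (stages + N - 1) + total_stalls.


Base cycles = 12 + 22 - 1 = 33
Total stalls = 5 * 5 = 25
Total = 33 + 25 = 58

58


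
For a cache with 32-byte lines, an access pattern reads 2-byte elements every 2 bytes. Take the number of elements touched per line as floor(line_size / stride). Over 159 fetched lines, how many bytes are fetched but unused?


Elements per line = floor(32 / 2) = 16
Bytes used per line = 16 * 2 = 32
Wasted per line = 32 - 32 = 0
Total wasted = 0 * 159 = 0

0


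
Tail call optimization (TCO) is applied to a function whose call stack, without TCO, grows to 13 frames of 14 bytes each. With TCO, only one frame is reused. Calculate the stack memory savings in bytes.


Without TCO: 13 * 14 = 182 bytes
With TCO: reuse 1 frame = 14 bytes
Savings = 182 - 14 = 168

168


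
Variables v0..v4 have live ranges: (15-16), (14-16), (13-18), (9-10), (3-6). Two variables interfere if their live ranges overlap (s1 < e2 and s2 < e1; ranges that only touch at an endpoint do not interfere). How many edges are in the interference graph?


Check all pairs for overlapping intervals.
Two intervals (s1,e1) and (s2,e2) overlap if s1 < e2 and s2 < e1.
v0 (15-16) vs v1..v4: overlaps v1, v2 -> 2
v1 (14-16) vs v2..v4: overlaps v2 -> 1
v2 (13-18) vs v3..v4: overlaps none -> 0
v3 (9-10) vs v4: overlaps none -> 0
Total overlapping pairs = 2 + 1 + 0 + 0 = 3

3


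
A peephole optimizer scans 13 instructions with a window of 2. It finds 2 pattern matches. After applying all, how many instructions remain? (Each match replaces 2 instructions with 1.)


Each match removes 1 instructions.
Total removed = 2 * 1 = 2
Remaining = 13 - 2 = 11

11


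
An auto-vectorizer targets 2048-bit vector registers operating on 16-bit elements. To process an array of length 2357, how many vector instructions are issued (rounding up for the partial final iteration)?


Width = 2048 / 16 = 128 elements per vector op
Iterations = ceil(2357 / 128) = 19

19


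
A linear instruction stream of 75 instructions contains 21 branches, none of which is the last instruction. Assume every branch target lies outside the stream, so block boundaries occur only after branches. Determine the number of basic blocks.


With no in-sequence branch targets, the leaders are the first instruction plus the instruction after each branch.
Number of basic blocks = branches + 1
= 21 + 1 = 22

22


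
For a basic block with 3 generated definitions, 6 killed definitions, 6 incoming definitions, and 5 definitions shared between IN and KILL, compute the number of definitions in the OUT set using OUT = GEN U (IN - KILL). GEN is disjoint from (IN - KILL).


IN - KILL: 6 - 5 = 1 surviving definitions
OUT = GEN + surviving = 3 + 1 = 4

4


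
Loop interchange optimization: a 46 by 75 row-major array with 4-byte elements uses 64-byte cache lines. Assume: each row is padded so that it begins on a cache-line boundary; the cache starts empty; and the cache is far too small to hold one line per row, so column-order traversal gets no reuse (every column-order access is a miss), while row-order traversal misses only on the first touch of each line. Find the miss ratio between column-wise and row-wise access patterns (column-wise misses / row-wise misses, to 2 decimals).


Each row occupies 75 * 4 = 300 bytes and starts on a line boundary, so it spans ceil(300 / 64) = 5 cache lines.
Row-major traversal misses (one per line touched): 46 * ceil(75 * 4 / 64) = 230
Column-major traversal misses (no reuse, every access misses): 46 * 75 = 3450
Ratio = 3450 / 230 = 15.0

15.0


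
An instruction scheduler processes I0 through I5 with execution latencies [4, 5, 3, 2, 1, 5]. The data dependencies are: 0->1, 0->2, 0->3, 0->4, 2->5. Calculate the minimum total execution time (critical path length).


Compute longest path through dependency graph: dist(Ik) = max over predecessors of dist + latency(Ik).
dist(I0) = latency 4 = 4
dist(I1) = dist(I0) + 5 = 4 + 5 = 9
dist(I2) = dist(I0) + 3 = 4 + 3 = 7
dist(I3) = dist(I0) + 2 = 4 + 2 = 6
dist(I4) = dist(I0) + 1 = 4 + 1 = 5
dist(I5) = dist(I2) + 5 = 7 + 5 = 12
Critical path = max dist = 12

12


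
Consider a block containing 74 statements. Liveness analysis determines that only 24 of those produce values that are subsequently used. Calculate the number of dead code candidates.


Dead code = total statements - live definitions
= 74 - 24 = 50

50


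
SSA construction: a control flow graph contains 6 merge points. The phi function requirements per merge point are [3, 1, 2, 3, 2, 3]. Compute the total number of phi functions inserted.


Total phi functions = sum of phi functions at each join node
= 3 + 1 + 2 + 3 + 2 + 3 = 14

14


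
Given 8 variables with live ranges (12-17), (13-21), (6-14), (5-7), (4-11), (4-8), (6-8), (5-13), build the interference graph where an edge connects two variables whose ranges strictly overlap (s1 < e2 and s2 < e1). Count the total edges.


Check all pairs for overlapping intervals.
Two intervals (s1,e1) and (s2,e2) overlap if s1 < e2 and s2 < e1.
v0 (12-17) vs v1..v7: overlaps v1, v2, v7 -> 3
v1 (13-21) vs v2..v7: overlaps v2 -> 1
v2 (6-14) vs v3..v7: overlaps v3, v4, v5, v6, v7 -> 5
v3 (5-7) vs v4..v7: overlaps v4, v5, v6, v7 -> 4
v4 (4-11) vs v5..v7: overlaps v5, v6, v7 -> 3
v5 (4-8) vs v6..v7: overlaps v6, v7 -> 2
v6 (6-8) vs v7: overlaps v7 -> 1
Total overlapping pairs = 3 + 1 + 5 + 4 + 3 + 2 + 1 = 19

19


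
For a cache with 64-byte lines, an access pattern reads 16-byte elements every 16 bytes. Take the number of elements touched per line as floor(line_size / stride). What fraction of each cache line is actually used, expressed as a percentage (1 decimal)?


Elements per cache line = floor(64 / 16) = 4
Bytes used = 4 * 16 = 64
Utilization = 64 / 64 * 100 = 100.0%

100.0


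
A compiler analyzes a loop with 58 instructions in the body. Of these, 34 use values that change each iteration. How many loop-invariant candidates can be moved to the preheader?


Invariant candidates = total - loop-dependent
= 58 - 34 = 24

24


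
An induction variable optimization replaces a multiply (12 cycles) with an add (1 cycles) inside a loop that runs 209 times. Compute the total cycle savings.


Per-iteration saving = 12 - 1 = 11
Total saved = 209 * 11 = 2299

2299


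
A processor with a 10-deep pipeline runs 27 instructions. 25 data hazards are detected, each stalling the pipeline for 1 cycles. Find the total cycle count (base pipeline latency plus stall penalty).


Base cycles = 10 + 27 - 1 = 36
Total stalls = 25 * 1 = 25
Total = 36 + 25 = 61

61


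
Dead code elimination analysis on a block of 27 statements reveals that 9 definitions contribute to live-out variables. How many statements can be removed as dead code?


Dead code = total statements - live definitions
= 27 - 9 = 18

18


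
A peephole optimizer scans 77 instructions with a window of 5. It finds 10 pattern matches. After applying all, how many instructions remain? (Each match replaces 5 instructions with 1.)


Each match removes 4 instructions.
Total removed = 10 * 4 = 40
Remaining = 77 - 40 = 37

37


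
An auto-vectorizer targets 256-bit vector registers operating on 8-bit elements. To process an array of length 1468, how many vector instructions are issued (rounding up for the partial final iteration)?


Width = 256 / 8 = 32 elements per vector op
Iterations = ceil(1468 / 32) = 46

46


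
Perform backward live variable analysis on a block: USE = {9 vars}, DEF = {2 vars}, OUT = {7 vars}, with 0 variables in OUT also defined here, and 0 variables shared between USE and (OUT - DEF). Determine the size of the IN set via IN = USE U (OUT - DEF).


OUT - DEF: 7 - 0 = 7
|IN| = |USE| + |OUT - DEF| - |USE ∩ (OUT - DEF)| = 9 + 7 - 0 = 16

16


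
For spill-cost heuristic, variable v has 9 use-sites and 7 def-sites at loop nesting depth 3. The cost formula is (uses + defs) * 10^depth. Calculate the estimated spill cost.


uses + defs = 9 + 7 = 16
10^3 = 1000
Spill cost = 16 * 1000 = 16000

16000


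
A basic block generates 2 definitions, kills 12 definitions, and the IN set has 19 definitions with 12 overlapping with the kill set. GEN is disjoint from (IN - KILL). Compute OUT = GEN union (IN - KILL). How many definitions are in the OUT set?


IN - KILL: 19 - 12 = 7 surviving definitions
OUT = GEN + surviving = 2 + 7 = 9

9


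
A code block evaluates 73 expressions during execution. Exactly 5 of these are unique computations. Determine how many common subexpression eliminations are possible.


CSE count = total expressions - unique expressions
= 73 - 5 = 68

68


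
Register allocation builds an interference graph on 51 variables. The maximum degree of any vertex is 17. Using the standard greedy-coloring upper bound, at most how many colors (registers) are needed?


Greedy coloring never needs more than (max_degree + 1) colors: when coloring a vertex, at most max_degree neighbors are already colored.
Upper bound = 17 + 1 = 18

18


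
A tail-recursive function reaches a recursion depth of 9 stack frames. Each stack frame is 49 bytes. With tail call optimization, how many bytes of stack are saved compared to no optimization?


Without TCO: 9 * 49 = 441 bytes
With TCO: reuse 1 frame = 49 bytes
Savings = 441 - 49 = 392

392


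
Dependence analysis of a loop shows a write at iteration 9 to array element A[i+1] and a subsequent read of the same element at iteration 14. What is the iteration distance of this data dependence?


Distance = read iteration - write iteration
= 14 - 9 = 5

5


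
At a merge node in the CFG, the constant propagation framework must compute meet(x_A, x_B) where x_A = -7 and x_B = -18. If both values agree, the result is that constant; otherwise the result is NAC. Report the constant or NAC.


Meet operation: if both paths give the same constant, result is that constant; if they differ, result is NAC (not-a-constant).
Path A: -7, Path B: -18 -> differ
Result: not-a-constant -> NAC

NAC


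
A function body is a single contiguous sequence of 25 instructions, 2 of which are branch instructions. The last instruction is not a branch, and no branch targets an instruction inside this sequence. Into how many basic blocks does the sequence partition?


With no in-sequence branch targets, the leaders are the first instruction plus the instruction after each branch.
Number of basic blocks = branches + 1
= 2 + 1 = 3

3


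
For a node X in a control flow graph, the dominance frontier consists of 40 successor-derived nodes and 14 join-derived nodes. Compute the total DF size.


DF(X) = direct successor contributions + join point contributions
= 40 + 14 = 54

54


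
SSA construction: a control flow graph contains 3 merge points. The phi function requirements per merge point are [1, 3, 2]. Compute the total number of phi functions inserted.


Total phi functions = sum of phi functions at each join node
= 1 + 3 + 2 = 6

6


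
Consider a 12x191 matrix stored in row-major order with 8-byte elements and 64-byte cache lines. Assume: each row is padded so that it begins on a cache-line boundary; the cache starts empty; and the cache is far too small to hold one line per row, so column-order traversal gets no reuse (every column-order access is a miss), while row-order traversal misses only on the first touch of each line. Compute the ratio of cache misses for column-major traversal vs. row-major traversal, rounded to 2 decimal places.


Each row occupies 191 * 8 = 1528 bytes and starts on a line boundary, so it spans ceil(1528 / 64) = 24 cache lines.
Row-major traversal misses (one per line touched): 12 * ceil(191 * 8 / 64) = 288
Column-major traversal misses (no reuse, every access misses): 12 * 191 = 2292
Ratio = 2292 / 288 = 7.96

7.96


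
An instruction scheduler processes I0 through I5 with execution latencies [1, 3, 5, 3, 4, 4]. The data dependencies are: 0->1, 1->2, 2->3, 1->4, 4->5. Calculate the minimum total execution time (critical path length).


Compute longest path through dependency graph: dist(Ik) = max over predecessors of dist + latency(Ik).
dist(I0) = latency 1 = 1
dist(I1) = dist(I0) + 3 = 1 + 3 = 4
dist(I2) = dist(I1) + 5 = 4 + 5 = 9
dist(I3) = dist(I2) + 3 = 9 + 3 = 12
dist(I4) = dist(I1) + 4 = 4 + 4 = 8
dist(I5) = dist(I4) + 4 = 8 + 4 = 12
Critical path = max dist = 12

12


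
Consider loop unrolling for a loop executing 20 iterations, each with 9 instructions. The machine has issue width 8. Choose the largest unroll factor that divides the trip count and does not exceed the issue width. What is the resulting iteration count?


Largest divisor of 20 <= 8 is 5
New iterations = 20 / 5 = 4

4


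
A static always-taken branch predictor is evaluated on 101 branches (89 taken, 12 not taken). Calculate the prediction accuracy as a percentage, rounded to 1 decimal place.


Predictor: always-taken
Correct predictions = 89
Accuracy = 89 / 101 * 100 = 88.1%

88.1


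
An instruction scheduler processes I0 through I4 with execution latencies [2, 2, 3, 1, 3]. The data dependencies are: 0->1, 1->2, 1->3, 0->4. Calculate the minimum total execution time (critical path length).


Compute longest path through dependency graph: dist(Ik) = max over predecessors of dist + latency(Ik).
dist(I0) = latency 2 = 2
dist(I1) = dist(I0) + 2 = 2 + 2 = 4
dist(I2) = dist(I1) + 3 = 4 + 3 = 7
dist(I3) = dist(I1) + 1 = 4 + 1 = 5
dist(I4) = dist(I0) + 3 = 2 + 3 = 5
Critical path = max dist = 7

7


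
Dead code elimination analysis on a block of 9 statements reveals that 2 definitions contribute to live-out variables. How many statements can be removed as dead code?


Dead code = total statements - live definitions
= 9 - 2 = 7

7


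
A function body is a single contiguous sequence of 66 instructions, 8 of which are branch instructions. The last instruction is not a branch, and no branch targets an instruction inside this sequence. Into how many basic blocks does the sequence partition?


With no in-sequence branch targets, the leaders are the first instruction plus the instruction after each branch.
Number of basic blocks = branches + 1
= 8 + 1 = 9

9


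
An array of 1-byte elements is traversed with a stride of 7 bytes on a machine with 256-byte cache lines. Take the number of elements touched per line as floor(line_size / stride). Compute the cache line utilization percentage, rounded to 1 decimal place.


Elements per cache line = floor(256 / 7) = 36
Bytes used = 36 * 1 = 36
Utilization = 36 / 256 * 100 = 14.1%

14.1


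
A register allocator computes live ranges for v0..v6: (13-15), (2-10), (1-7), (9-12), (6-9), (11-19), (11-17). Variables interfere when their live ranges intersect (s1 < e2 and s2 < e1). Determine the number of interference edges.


Check all pairs for overlapping intervals.
Two intervals (s1,e1) and (s2,e2) overlap if s1 < e2 and s2 < e1.
v0 (13-15) vs v1..v6: overlaps v5, v6 -> 2
v1 (2-10) vs v2..v6: overlaps v2, v3, v4 -> 3
v2 (1-7) vs v3..v6: overlaps v4 -> 1
v3 (9-12) vs v4..v6: overlaps v5, v6 -> 2
v4 (6-9) vs v5..v6: overlaps none -> 0
v5 (11-19) vs v6: overlaps v6 -> 1
Total overlapping pairs = 2 + 3 + 1 + 2 + 0 + 1 = 9

9


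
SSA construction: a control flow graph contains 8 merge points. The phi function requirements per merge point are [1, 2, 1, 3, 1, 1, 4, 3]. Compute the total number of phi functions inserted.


Total phi functions = sum of phi functions at each join node
= 1 + 2 + 1 + 3 + 1 + 1 + 4 + 3 = 16

16


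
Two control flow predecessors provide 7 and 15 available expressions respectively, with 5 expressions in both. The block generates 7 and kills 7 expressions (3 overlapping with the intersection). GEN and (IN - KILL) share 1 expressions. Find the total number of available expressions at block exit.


IN = intersection of predecessors = 5
IN - KILL = 5 - 3 = 2
|OUT| = |GEN| + |IN - KILL| - |GEN ∩ (IN - KILL)| = 7 + 2 - 1 = 8

8


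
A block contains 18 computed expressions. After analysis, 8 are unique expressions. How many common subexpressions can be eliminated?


CSE count = total expressions - unique expressions
= 18 - 8 = 10

10


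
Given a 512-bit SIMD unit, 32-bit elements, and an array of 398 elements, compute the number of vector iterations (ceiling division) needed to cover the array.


Width = 512 / 32 = 16 elements per vector op
Iterations = ceil(398 / 16) = 25

25


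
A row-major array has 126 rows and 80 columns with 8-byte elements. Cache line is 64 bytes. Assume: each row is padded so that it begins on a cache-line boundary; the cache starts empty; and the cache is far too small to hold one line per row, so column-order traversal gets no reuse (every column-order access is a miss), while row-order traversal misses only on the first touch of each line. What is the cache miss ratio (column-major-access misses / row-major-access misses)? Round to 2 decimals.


Each row occupies 80 * 8 = 640 bytes and starts on a line boundary, so it spans ceil(640 / 64) = 10 cache lines.
Row-major traversal misses (one per line touched): 126 * ceil(80 * 8 / 64) = 1260
Column-major traversal misses (no reuse, every access misses): 126 * 80 = 10080
Ratio = 10080 / 1260 = 8.0

8.0


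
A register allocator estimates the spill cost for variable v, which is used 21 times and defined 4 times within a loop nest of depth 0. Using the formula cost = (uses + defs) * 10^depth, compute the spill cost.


uses + defs = 21 + 4 = 25
10^0 = 1
Spill cost = 25 * 1 = 25

25


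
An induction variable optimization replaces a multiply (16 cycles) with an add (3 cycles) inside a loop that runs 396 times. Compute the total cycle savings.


Per-iteration saving = 16 - 3 = 13
Total saved = 396 * 13 = 5148

5148


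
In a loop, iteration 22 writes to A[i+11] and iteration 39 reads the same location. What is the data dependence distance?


Distance = read iteration - write iteration
= 39 - 22 = 17

17


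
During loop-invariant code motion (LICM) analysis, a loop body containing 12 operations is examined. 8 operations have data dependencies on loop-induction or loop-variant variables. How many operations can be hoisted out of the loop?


Invariant candidates = total - loop-dependent
= 12 - 8 = 4

4


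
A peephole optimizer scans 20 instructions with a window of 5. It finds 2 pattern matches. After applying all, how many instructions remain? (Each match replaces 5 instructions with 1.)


Each match removes 4 instructions.
Total removed = 2 * 4 = 8
Remaining = 20 - 8 = 12

12


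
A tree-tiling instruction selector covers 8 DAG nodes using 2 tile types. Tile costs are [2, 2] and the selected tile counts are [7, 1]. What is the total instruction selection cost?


Total cost = sum(count_i * cost_i)
= 7*2 + 1*2
= 16

16


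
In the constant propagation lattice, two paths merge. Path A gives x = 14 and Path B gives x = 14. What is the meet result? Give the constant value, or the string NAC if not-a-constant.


Meet operation: if both paths give the same constant, result is that constant; if they differ, result is NAC (not-a-constant).
Path A: 14, Path B: 14 -> equal
Result: constant -> 14

14


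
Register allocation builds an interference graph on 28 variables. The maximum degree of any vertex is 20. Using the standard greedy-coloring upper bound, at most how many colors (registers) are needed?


Greedy coloring never needs more than (max_degree + 1) colors: when coloring a vertex, at most max_degree neighbors are already colored.
Upper bound = 20 + 1 = 21

21


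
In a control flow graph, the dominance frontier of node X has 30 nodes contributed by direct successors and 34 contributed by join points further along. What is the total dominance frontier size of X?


DF(X) = direct successor contributions + join point contributions
= 30 + 34 = 64

64


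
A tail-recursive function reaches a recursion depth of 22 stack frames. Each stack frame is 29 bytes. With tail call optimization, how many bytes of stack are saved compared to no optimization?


Without TCO: 22 * 29 = 638 bytes
With TCO: reuse 1 frame = 29 bytes
Savings = 638 - 29 = 609

609


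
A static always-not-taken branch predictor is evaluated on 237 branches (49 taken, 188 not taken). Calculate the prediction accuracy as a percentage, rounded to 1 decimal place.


Predictor: always-not-taken
Correct predictions = 188
Accuracy = 188 / 237 * 100 = 79.3%

79.3


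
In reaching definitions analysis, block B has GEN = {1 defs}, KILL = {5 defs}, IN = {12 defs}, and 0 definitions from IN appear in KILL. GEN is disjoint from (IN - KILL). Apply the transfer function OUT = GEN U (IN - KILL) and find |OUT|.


IN - KILL: 12 - 0 = 12 surviving definitions
OUT = GEN + surviving = 1 + 12 = 13

13


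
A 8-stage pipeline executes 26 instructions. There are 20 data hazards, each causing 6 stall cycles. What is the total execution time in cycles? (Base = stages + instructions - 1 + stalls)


Base cycles = 8 + 26 - 1 = 33
Total stalls = 20 * 6 = 120
Total = 33 + 120 = 153

153


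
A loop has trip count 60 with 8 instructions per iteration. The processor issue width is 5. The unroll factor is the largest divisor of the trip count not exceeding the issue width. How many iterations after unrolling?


Largest divisor of 60 <= 5 is 5
New iterations = 60 / 5 = 12

12


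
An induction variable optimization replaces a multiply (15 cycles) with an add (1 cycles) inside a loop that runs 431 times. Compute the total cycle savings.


Per-iteration saving = 15 - 1 = 14
Total saved = 431 * 14 = 6034

6034


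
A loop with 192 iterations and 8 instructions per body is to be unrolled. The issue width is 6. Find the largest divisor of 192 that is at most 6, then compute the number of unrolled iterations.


Largest divisor of 192 <= 6 is 6
New iterations = 192 / 6 = 32

32


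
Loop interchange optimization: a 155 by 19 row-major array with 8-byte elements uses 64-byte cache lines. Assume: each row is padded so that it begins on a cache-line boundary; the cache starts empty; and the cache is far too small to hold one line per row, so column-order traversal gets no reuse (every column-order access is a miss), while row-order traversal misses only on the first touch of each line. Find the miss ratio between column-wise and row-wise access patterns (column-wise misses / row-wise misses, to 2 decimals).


Each row occupies 19 * 8 = 152 bytes and starts on a line boundary, so it spans ceil(152 / 64) = 3 cache lines.
Row-major traversal misses (one per line touched): 155 * ceil(19 * 8 / 64) = 465
Column-major traversal misses (no reuse, every access misses): 155 * 19 = 2945
Ratio = 2945 / 465 = 6.33

6.33


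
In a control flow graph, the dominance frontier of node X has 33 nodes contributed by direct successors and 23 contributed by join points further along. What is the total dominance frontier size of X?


DF(X) = direct successor contributions + join point contributions
= 33 + 23 = 56

56


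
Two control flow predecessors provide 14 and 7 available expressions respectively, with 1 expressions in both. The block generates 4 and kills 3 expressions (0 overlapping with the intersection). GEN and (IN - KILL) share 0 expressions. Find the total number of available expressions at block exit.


IN = intersection of predecessors = 1
IN - KILL = 1 - 0 = 1
|OUT| = |GEN| + |IN - KILL| - |GEN ∩ (IN - KILL)| = 4 + 1 - 0 = 5

5


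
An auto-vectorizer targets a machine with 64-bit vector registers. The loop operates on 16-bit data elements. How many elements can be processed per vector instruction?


Width = SIMD bits / data type bits
= 64 / 16 = 4

4


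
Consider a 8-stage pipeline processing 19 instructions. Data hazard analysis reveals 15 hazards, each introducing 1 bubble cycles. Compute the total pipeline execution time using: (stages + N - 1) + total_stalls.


Base cycles = 8 + 19 - 1 = 26
Total stalls = 15 * 1 = 15
Total = 26 + 15 = 41

41


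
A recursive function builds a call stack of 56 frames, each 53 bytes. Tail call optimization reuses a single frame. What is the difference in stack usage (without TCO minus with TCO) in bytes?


Without TCO: 56 * 53 = 2968 bytes
With TCO: reuse 1 frame = 53 bytes
Savings = 2968 - 53 = 2915

2915


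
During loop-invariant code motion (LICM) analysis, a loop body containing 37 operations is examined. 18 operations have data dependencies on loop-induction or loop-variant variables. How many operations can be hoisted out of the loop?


Invariant candidates = total - loop-dependent
= 37 - 18 = 19

19


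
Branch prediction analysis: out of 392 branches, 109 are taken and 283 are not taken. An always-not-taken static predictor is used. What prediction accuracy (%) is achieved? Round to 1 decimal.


Predictor: always-not-taken
Correct predictions = 283
Accuracy = 283 / 392 * 100 = 72.2%

72.2


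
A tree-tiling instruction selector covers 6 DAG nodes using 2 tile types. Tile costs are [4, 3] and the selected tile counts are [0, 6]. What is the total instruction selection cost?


Total cost = sum(count_i * cost_i)
= 0*4 + 6*3
= 18

18


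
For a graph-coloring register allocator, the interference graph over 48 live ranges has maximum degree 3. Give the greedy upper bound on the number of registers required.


Greedy coloring never needs more than (max_degree + 1) colors: when coloring a vertex, at most max_degree neighbors are already colored.
Upper bound = 3 + 1 = 4

4


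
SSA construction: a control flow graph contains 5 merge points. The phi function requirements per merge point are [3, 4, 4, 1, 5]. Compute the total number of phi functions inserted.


Total phi functions = sum of phi functions at each join node
= 3 + 4 + 4 + 1 + 5 = 17

17


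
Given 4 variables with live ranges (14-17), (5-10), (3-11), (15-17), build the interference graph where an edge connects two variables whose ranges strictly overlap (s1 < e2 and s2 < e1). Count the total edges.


Check all pairs for overlapping intervals.
Two intervals (s1,e1) and (s2,e2) overlap if s1 < e2 and s2 < e1.
v0 (14-17) vs v1..v3: overlaps v3 -> 1
v1 (5-10) vs v2..v3: overlaps v2 -> 1
v2 (3-11) vs v3: overlaps none -> 0
Total overlapping pairs = 1 + 1 + 0 = 2

2


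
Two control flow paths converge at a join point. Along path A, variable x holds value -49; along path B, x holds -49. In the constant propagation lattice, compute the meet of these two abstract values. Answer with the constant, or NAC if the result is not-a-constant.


Meet operation: if both paths give the same constant, result is that constant; if they differ, result is NAC (not-a-constant).
Path A: -49, Path B: -49 -> equal
Result: constant -> -49

-49


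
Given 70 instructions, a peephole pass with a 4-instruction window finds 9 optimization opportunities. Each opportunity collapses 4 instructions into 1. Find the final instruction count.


Each match removes 3 instructions.
Total removed = 9 * 3 = 27
Remaining = 70 - 27 = 43

43


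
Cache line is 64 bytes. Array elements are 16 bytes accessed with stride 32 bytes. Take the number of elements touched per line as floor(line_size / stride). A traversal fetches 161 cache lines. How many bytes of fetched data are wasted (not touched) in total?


Elements per line = floor(64 / 32) = 2
Bytes used per line = 2 * 16 = 32
Wasted per line = 64 - 32 = 32
Total wasted = 32 * 161 = 5152

5152


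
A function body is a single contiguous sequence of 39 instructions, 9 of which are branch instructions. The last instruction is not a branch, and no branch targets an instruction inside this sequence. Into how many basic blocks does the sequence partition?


With no in-sequence branch targets, the leaders are the first instruction plus the instruction after each branch.
Number of basic blocks = branches + 1
= 9 + 1 = 10

10


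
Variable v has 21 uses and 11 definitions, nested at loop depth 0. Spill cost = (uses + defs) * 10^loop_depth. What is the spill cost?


uses + defs = 21 + 11 = 32
10^0 = 1
Spill cost = 32 * 1 = 32

32


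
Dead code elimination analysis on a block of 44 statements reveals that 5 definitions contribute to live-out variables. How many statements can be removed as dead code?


Dead code = total statements - live definitions
= 44 - 5 = 39

39


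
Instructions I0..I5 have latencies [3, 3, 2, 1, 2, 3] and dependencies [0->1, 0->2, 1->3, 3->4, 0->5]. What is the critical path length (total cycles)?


Compute longest path through dependency graph: dist(Ik) = max over predecessors of dist + latency(Ik).
dist(I0) = latency 3 = 3
dist(I1) = dist(I0) + 3 = 3 + 3 = 6
dist(I2) = dist(I0) + 2 = 3 + 2 = 5
dist(I3) = dist(I1) + 1 = 6 + 1 = 7
dist(I4) = dist(I3) + 2 = 7 + 2 = 9
dist(I5) = dist(I0) + 3 = 3 + 3 = 6
Critical path = max dist = 9

9


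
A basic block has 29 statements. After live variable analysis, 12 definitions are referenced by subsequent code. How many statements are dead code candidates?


Dead code = total statements - live definitions
= 29 - 12 = 17

17


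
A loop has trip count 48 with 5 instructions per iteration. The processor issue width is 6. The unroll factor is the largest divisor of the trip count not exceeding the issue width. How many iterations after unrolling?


Largest divisor of 48 <= 6 is 6
New iterations = 48 / 6 = 8

8


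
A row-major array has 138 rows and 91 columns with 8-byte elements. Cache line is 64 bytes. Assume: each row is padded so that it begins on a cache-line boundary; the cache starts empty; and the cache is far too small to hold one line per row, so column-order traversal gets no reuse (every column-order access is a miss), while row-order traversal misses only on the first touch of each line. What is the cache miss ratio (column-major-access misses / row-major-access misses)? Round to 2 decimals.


Each row occupies 91 * 8 = 728 bytes and starts on a line boundary, so it spans ceil(728 / 64) = 12 cache lines.
Row-major traversal misses (one per line touched): 138 * ceil(91 * 8 / 64) = 1656
Column-major traversal misses (no reuse, every access misses): 138 * 91 = 12558
Ratio = 12558 / 1656 = 7.58

7.58


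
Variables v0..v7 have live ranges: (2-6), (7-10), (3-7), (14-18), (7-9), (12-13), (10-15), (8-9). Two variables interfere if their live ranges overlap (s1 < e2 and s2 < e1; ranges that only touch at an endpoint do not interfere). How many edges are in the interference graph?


Check all pairs for overlapping intervals.
Two intervals (s1,e1) and (s2,e2) overlap if s1 < e2 and s2 < e1.
v0 (2-6) vs v1..v7: overlaps v2 -> 1
v1 (7-10) vs v2..v7: overlaps v4, v7 -> 2
v2 (3-7) vs v3..v7: overlaps none -> 0
v3 (14-18) vs v4..v7: overlaps v6 -> 1
v4 (7-9) vs v5..v7: overlaps v7 -> 1
v5 (12-13) vs v6..v7: overlaps v6 -> 1
v6 (10-15) vs v7: overlaps none -> 0
Total overlapping pairs = 1 + 2 + 0 + 1 + 1 + 1 + 0 = 6

6


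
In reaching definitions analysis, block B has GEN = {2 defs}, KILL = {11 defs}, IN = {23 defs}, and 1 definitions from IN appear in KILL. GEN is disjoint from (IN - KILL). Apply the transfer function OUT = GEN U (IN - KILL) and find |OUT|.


IN - KILL: 23 - 1 = 22 surviving definitions
OUT = GEN + surviving = 2 + 22 = 24

24


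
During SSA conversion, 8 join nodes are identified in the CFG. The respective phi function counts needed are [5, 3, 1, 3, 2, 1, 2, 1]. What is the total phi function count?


Total phi functions = sum of phi functions at each join node
= 5 + 3 + 1 + 3 + 2 + 1 + 2 + 1 = 18

18


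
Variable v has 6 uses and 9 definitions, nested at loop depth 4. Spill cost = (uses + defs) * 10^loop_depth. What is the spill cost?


uses + defs = 6 + 9 = 15
10^4 = 10000
Spill cost = 15 * 10000 = 150000

150000


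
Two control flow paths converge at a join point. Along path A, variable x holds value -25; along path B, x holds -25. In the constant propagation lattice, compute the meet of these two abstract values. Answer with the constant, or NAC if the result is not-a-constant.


Meet operation: if both paths give the same constant, result is that constant; if they differ, result is NAC (not-a-constant).
Path A: -25, Path B: -25 -> equal
Result: constant -> -25

-25


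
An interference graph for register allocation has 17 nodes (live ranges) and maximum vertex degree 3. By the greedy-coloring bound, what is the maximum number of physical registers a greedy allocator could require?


Greedy coloring never needs more than (max_degree + 1) colors: when coloring a vertex, at most max_degree neighbors are already colored.
Upper bound = 3 + 1 = 4

4


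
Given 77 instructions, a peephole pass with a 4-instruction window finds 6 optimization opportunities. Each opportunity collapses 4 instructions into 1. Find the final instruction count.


Each match removes 3 instructions.
Total removed = 6 * 3 = 18
Remaining = 77 - 18 = 59

59


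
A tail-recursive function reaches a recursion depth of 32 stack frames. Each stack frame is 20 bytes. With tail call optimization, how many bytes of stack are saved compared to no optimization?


Without TCO: 32 * 20 = 640 bytes
With TCO: reuse 1 frame = 20 bytes
Savings = 640 - 20 = 620

620


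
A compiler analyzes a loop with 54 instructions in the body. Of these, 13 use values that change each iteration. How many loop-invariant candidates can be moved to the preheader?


Invariant candidates = total - loop-dependent
= 54 - 13 = 41

41


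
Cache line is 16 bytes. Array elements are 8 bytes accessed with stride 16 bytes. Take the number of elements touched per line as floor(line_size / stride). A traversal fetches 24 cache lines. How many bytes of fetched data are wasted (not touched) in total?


Elements per line = floor(16 / 16) = 1
Bytes used per line = 1 * 8 = 8
Wasted per line = 16 - 8 = 8
Total wasted = 8 * 24 = 192

192


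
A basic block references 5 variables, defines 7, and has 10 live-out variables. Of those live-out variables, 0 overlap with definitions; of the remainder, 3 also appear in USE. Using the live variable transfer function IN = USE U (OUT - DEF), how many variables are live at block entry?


OUT - DEF: 10 - 0 = 10
|IN| = |USE| + |OUT - DEF| - |USE ∩ (OUT - DEF)| = 5 + 10 - 3 = 12

12


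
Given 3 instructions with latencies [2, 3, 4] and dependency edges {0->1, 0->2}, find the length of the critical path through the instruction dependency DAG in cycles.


Compute longest path through dependency graph: dist(Ik) = max over predecessors of dist + latency(Ik).
dist(I0) = latency 2 = 2
dist(I1) = dist(I0) + 3 = 2 + 3 = 5
dist(I2) = dist(I0) + 4 = 2 + 4 = 6
Critical path = max dist = 6

6


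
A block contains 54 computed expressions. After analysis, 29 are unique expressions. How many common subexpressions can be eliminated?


CSE count = total expressions - unique expressions
= 54 - 29 = 25

25


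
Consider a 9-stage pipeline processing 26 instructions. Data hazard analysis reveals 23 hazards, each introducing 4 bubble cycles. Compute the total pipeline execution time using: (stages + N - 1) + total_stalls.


Base cycles = 9 + 26 - 1 = 34
Total stalls = 23 * 4 = 92
Total = 34 + 92 = 126

126


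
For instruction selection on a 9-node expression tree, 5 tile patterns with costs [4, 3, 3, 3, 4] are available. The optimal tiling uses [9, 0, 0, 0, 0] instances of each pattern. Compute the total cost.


Total cost = sum(count_i * cost_i)
= 9*4 + 0*3 + 0*3 + 0*3 + 0*4
= 36

36


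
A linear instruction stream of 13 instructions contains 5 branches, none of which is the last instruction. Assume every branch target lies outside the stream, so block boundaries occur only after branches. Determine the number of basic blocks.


With no in-sequence branch targets, the leaders are the first instruction plus the instruction after each branch.
Number of basic blocks = branches + 1
= 5 + 1 = 6

6


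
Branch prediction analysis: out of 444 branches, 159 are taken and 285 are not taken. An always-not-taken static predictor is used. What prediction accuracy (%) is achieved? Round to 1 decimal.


Predictor: always-not-taken
Correct predictions = 285
Accuracy = 285 / 444 * 100 = 64.2%

64.2


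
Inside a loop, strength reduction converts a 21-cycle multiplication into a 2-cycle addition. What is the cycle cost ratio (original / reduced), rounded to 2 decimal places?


Ratio = mult_cost / add_cost = 21 / 2 = 10.5

10.5


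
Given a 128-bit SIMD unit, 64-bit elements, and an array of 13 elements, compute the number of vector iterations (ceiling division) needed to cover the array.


Width = 128 / 64 = 2 elements per vector op
Iterations = ceil(13 / 2) = 7

7


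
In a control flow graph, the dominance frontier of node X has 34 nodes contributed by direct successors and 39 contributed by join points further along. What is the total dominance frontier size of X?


DF(X) = direct successor contributions + join point contributions
= 34 + 39 = 73

73
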